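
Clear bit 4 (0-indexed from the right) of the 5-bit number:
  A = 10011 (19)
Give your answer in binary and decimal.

Mask = ~(1 << 4) = 01111
Bit 4 of A is 1, so AND-ing with the mask clears it to 0.
  10011
& 01111
-------
  00011

Answer: 00011 (3)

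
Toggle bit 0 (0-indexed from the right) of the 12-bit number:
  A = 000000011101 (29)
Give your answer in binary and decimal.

Mask = 1 << 0 = 000000000001
Bit 0 of A is 1; XOR with the mask flips it to 0.
  000000011101
^ 000000000001
--------------
  000000011100

Answer: 000000011100 (28)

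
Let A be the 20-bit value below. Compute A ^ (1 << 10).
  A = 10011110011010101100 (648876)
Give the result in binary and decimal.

Mask = 1 << 10 = 00000000010000000000
Bit 10 of A is 1; XOR with the mask flips it to 0.
  10011110011010101100
^ 00000000010000000000
----------------------
  10011110001010101100

Answer: 10011110001010101100 (647852)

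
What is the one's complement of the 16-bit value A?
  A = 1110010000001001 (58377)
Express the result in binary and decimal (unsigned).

Flip each bit (0->1, 1->0):
  1110010000001001
  0001101111110110

Answer: 0001101111110110 (7158)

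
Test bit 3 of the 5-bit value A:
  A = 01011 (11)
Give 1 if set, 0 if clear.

Bit 3 is the 4th from the right.
  01011
   ^
That bit is 1.

Answer: 1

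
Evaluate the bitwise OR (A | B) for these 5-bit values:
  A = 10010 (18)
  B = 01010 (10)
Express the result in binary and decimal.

Apply | to each column (1 where either bit is 1):
  10010
| 01010
-------
  11010

Answer: 11010 (26)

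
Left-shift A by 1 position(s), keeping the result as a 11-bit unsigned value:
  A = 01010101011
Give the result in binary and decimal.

Shift left by 1: drop the top 1 bit(s), append 1 zero(s) on the right.
  01010101011  ->  discard [0], keep [1010101011], append 0
= 10101010110

Answer: 10101010110 (1366)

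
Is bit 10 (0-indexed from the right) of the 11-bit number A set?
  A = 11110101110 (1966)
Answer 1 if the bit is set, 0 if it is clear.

Bit 10 is the 11th from the right.
  11110101110
  ^
That bit is 1.

Answer: 1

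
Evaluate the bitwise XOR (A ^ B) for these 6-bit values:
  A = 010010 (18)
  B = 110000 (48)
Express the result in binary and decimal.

Apply ^ to each column (1 where bits differ):
  010010
^ 110000
--------
  100010

Answer: 100010 (34)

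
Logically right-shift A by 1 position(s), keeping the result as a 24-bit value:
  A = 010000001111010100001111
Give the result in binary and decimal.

Logical shift right by 1: drop the bottom 1 bit(s), prepend 1 zero(s) on the left.
  010000001111010100001111  ->  keep [01000000111101010000111], discard [1], prepend 0
= 001000000111101010000111

Answer: 001000000111101010000111 (2128519)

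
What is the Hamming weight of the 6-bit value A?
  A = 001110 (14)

001110
1-bits at positions (from bit 0 = LSB): 1, 2, 3
Count = 3

Answer: 3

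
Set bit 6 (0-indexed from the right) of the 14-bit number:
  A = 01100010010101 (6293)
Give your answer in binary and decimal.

Mask = 1 << 6 = 00000001000000
Bit 6 of A is 0, so OR-ing with the mask flips it to 1.
  01100010010101
| 00000001000000
----------------
  01100011010101

Answer: 01100011010101 (6357)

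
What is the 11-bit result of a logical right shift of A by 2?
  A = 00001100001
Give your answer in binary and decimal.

Logical shift right by 2: drop the bottom 2 bit(s), prepend 2 zero(s) on the left.
  00001100001  ->  keep [000011000], discard [01], prepend 00
= 00000011000

Answer: 00000011000 (24)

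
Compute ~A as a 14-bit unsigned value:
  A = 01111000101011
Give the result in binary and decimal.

Flip each bit (0->1, 1->0):
  01111000101011
  10000111010100

Answer: 10000111010100 (8660)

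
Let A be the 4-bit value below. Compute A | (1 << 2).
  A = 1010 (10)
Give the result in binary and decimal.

Mask = 1 << 2 = 0100
Bit 2 of A is 0, so OR-ing with the mask flips it to 1.
  1010
| 0100
------
  1110

Answer: 1110 (14)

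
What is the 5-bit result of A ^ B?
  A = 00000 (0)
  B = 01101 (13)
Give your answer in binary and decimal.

Apply ^ to each column (1 where bits differ):
  00000
^ 01101
-------
  01101

Answer: 01101 (13)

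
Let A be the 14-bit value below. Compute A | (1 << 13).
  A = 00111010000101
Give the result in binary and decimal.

Mask = 1 << 13 = 10000000000000
Bit 13 of A is 0, so OR-ing with the mask flips it to 1.
  00111010000101
| 10000000000000
----------------
  10111010000101

Answer: 10111010000101 (11909)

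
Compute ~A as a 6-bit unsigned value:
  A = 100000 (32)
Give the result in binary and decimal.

Flip each bit (0->1, 1->0):
  100000
  011111

Answer: 011111 (31)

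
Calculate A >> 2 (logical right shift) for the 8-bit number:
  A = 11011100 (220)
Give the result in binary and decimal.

Logical shift right by 2: drop the bottom 2 bit(s), prepend 2 zero(s) on the left.
  11011100  ->  keep [110111], discard [00], prepend 00
= 00110111

Answer: 00110111 (55)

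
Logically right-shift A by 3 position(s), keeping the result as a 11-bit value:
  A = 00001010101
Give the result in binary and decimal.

Logical shift right by 3: drop the bottom 3 bit(s), prepend 3 zero(s) on the left.
  00001010101  ->  keep [00001010], discard [101], prepend 000
= 00000001010

Answer: 00000001010 (10)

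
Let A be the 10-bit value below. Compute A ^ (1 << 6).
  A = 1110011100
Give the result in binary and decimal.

Mask = 1 << 6 = 0001000000
Bit 6 of A is 0; XOR with the mask flips it to 1.
  1110011100
^ 0001000000
------------
  1111011100

Answer: 1111011100 (988)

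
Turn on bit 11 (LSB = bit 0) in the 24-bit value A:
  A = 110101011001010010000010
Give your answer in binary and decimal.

Mask = 1 << 11 = 000000000000100000000000
Bit 11 of A is 0, so OR-ing with the mask flips it to 1.
  110101011001010010000010
| 000000000000100000000000
--------------------------
  110101011001110010000010

Answer: 110101011001110010000010 (13999234)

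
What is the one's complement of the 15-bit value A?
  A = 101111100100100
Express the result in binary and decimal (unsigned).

Flip each bit (0->1, 1->0):
  101111100100100
  010000011011011

Answer: 010000011011011 (8411)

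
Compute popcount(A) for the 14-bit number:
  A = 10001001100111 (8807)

10001001100111
1-bits at positions (from bit 0 = LSB): 0, 1, 2, 5, 6, 9, 13
Count = 7

Answer: 7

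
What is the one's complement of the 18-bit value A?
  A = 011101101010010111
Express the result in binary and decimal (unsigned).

Flip each bit (0->1, 1->0):
  011101101010010111
  100010010101101000

Answer: 100010010101101000 (140648)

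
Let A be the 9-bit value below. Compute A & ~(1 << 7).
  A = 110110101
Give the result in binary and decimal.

Mask = ~(1 << 7) = 101111111
Bit 7 of A is 1, so AND-ing with the mask clears it to 0.
  110110101
& 101111111
-----------
  100110101

Answer: 100110101 (309)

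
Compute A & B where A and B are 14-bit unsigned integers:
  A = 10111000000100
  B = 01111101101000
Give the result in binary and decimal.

Apply & to each column (1 only where both bits are 1):
  10111000000100
& 01111101101000
----------------
  00111000000000

Answer: 00111000000000 (3584)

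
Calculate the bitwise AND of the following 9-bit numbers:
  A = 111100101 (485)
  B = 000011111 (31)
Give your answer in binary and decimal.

Apply & to each column (1 only where both bits are 1):
  111100101
& 000011111
-----------
  000000101

Answer: 000000101 (5)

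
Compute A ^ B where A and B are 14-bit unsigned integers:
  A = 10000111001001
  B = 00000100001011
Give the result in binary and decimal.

Apply ^ to each column (1 where bits differ):
  10000111001001
^ 00000100001011
----------------
  10000011000010

Answer: 10000011000010 (8386)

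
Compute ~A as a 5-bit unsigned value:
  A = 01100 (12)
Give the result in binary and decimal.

Flip each bit (0->1, 1->0):
  01100
  10011

Answer: 10011 (19)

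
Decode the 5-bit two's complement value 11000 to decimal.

MSB is 1, so the value is negative. Find the magnitude:
1. Invert bits:  00111
2. Add 1:        01000  = 8
3. Apply sign:   -8

Answer: -8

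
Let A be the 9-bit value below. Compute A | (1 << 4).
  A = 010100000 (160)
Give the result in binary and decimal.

Mask = 1 << 4 = 000010000
Bit 4 of A is 0, so OR-ing with the mask flips it to 1.
  010100000
| 000010000
-----------
  010110000

Answer: 010110000 (176)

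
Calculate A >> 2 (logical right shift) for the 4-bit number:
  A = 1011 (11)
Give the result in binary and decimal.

Logical shift right by 2: drop the bottom 2 bit(s), prepend 2 zero(s) on the left.
  1011  ->  keep [10], discard [11], prepend 00
= 0010

Answer: 0010 (2)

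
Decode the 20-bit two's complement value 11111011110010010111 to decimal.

MSB is 1, so the value is negative. Find the magnitude:
1. Invert bits:  00000100001101101000
2. Add 1:        00000100001101101001  = 17257
3. Apply sign:   -17257

Answer: -17257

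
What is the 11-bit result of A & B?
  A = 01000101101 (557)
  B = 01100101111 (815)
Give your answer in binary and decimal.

Apply & to each column (1 only where both bits are 1):
  01000101101
& 01100101111
-------------
  01000101101

Answer: 01000101101 (557)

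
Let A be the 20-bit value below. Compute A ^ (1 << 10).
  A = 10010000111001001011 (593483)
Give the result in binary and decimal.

Mask = 1 << 10 = 00000000010000000000
Bit 10 of A is 1; XOR with the mask flips it to 0.
  10010000111001001011
^ 00000000010000000000
----------------------
  10010000101001001011

Answer: 10010000101001001011 (592459)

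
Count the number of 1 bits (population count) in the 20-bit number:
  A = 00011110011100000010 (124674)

00011110011100000010
1-bits at positions (from bit 0 = LSB): 1, 8, 9, 10, 13, 14, 15, 16
Count = 8

Answer: 8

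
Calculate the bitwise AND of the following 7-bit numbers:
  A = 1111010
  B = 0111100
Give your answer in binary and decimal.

Apply & to each column (1 only where both bits are 1):
  1111010
& 0111100
---------
  0111000

Answer: 0111000 (56)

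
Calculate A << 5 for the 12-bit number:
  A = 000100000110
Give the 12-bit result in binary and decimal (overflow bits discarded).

Shift left by 5: drop the top 5 bit(s), append 5 zero(s) on the right.
  000100000110  ->  discard [00010], keep [0000110], append 00000
= 000011000000

Answer: 000011000000 (192)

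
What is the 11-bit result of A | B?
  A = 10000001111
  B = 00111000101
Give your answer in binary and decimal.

Apply | to each column (1 where either bit is 1):
  10000001111
| 00111000101
-------------
  10111001111

Answer: 10111001111 (1487)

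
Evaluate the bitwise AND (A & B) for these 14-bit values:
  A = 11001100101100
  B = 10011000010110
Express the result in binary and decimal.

Apply & to each column (1 only where both bits are 1):
  11001100101100
& 10011000010110
----------------
  10001000000100

Answer: 10001000000100 (8708)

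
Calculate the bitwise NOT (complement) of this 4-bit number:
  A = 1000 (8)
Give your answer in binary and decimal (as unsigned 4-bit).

Flip each bit (0->1, 1->0):
  1000
  0111

Answer: 0111 (7)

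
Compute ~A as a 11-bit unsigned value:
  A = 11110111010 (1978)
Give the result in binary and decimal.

Flip each bit (0->1, 1->0):
  11110111010
  00001000101

Answer: 00001000101 (69)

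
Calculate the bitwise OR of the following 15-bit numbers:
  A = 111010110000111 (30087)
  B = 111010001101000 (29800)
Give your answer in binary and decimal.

Apply | to each column (1 where either bit is 1):
  111010110000111
| 111010001101000
-----------------
  111010111101111

Answer: 111010111101111 (30191)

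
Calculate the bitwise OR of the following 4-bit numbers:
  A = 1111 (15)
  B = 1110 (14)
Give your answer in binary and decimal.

Apply | to each column (1 where either bit is 1):
  1111
| 1110
------
  1111

Answer: 1111 (15)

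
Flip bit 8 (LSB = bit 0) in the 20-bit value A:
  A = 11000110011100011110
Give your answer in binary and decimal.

Mask = 1 << 8 = 00000000000100000000
Bit 8 of A is 1; XOR with the mask flips it to 0.
  11000110011100011110
^ 00000000000100000000
----------------------
  11000110011000011110

Answer: 11000110011000011110 (812574)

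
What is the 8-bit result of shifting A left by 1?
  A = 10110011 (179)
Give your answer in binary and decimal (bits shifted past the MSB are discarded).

Shift left by 1: drop the top 1 bit(s), append 1 zero(s) on the right.
  10110011  ->  discard [1], keep [0110011], append 0
= 01100110

Answer: 01100110 (102)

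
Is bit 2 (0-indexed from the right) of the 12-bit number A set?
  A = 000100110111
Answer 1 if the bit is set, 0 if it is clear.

Bit 2 is the 3rd from the right.
  000100110111
           ^
That bit is 1.

Answer: 1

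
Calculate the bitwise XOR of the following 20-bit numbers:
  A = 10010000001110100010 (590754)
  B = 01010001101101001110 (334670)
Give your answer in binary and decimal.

Apply ^ to each column (1 where bits differ):
  10010000001110100010
^ 01010001101101001110
----------------------
  11000001100011101100

Answer: 11000001100011101100 (792812)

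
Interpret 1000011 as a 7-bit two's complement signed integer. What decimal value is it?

MSB is 1, so the value is negative. Find the magnitude:
1. Invert bits:  0111100
2. Add 1:        0111101  = 61
3. Apply sign:   -61

Answer: -61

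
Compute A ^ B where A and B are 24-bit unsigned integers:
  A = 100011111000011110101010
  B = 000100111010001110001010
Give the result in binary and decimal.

Apply ^ to each column (1 where bits differ):
  100011111000011110101010
^ 000100111010001110001010
--------------------------
  100111000010010000100000

Answer: 100111000010010000100000 (10232864)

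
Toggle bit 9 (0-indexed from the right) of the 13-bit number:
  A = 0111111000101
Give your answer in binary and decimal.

Mask = 1 << 9 = 0001000000000
Bit 9 of A is 1; XOR with the mask flips it to 0.
  0111111000101
^ 0001000000000
---------------
  0110111000101

Answer: 0110111000101 (3525)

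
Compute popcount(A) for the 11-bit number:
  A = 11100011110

11100011110
1-bits at positions (from bit 0 = LSB): 1, 2, 3, 4, 8, 9, 10
Count = 7

Answer: 7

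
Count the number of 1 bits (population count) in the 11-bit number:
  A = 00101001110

00101001110
1-bits at positions (from bit 0 = LSB): 1, 2, 3, 6, 8
Count = 5

Answer: 5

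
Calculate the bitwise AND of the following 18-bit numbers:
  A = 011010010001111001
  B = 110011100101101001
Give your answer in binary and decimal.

Apply & to each column (1 only where both bits are 1):
  011010010001111001
& 110011100101101001
--------------------
  010010000001101001

Answer: 010010000001101001 (73833)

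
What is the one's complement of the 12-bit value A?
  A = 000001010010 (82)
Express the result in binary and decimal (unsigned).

Flip each bit (0->1, 1->0):
  000001010010
  111110101101

Answer: 111110101101 (4013)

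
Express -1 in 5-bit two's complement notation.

1. Binary of +1:  00001
2. Invert bits:     11110
3. Add 1:           11111

Answer: 11111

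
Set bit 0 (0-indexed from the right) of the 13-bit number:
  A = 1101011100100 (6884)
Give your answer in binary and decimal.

Mask = 1 << 0 = 0000000000001
Bit 0 of A is 0, so OR-ing with the mask flips it to 1.
  1101011100100
| 0000000000001
---------------
  1101011100101

Answer: 1101011100101 (6885)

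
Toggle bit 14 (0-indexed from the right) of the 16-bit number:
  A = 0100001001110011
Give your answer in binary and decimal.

Mask = 1 << 14 = 0100000000000000
Bit 14 of A is 1; XOR with the mask flips it to 0.
  0100001001110011
^ 0100000000000000
------------------
  0000001001110011

Answer: 0000001001110011 (627)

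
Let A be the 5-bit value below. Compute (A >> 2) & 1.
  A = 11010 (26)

Bit 2 is the 3rd from the right.
  11010
    ^
That bit is 0.

Answer: 0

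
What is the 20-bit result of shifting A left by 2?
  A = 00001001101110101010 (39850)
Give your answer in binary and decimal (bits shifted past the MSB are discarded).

Shift left by 2: drop the top 2 bit(s), append 2 zero(s) on the right.
  00001001101110101010  ->  discard [00], keep [001001101110101010], append 00
= 00100110111010101000

Answer: 00100110111010101000 (159400)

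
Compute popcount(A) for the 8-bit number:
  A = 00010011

00010011
1-bits at positions (from bit 0 = LSB): 0, 1, 4
Count = 3

Answer: 3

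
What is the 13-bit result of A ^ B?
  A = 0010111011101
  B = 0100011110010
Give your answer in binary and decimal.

Apply ^ to each column (1 where bits differ):
  0010111011101
^ 0100011110010
---------------
  0110100101111

Answer: 0110100101111 (3375)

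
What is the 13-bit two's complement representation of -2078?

1. Binary of +2078:  0100000011110
2. Invert bits:     1011111100001
3. Add 1:           1011111100010

Answer: 1011111100010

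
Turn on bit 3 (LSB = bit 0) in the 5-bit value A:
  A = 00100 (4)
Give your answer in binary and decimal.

Mask = 1 << 3 = 01000
Bit 3 of A is 0, so OR-ing with the mask flips it to 1.
  00100
| 01000
-------
  01100

Answer: 01100 (12)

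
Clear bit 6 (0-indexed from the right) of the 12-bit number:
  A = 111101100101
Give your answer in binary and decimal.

Mask = ~(1 << 6) = 111110111111
Bit 6 of A is 1, so AND-ing with the mask clears it to 0.
  111101100101
& 111110111111
--------------
  111100100101

Answer: 111100100101 (3877)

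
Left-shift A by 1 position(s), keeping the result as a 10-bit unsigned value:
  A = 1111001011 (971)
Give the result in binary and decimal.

Shift left by 1: drop the top 1 bit(s), append 1 zero(s) on the right.
  1111001011  ->  discard [1], keep [111001011], append 0
= 1110010110

Answer: 1110010110 (918)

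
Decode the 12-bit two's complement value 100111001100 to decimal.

MSB is 1, so the value is negative. Find the magnitude:
1. Invert bits:  011000110011
2. Add 1:        011000110100  = 1588
3. Apply sign:   -1588

Answer: -1588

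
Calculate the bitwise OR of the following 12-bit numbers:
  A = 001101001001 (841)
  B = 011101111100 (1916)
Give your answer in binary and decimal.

Apply | to each column (1 where either bit is 1):
  001101001001
| 011101111100
--------------
  011101111101

Answer: 011101111101 (1917)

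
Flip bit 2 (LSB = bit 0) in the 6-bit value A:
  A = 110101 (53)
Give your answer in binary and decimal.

Mask = 1 << 2 = 000100
Bit 2 of A is 1; XOR with the mask flips it to 0.
  110101
^ 000100
--------
  110001

Answer: 110001 (49)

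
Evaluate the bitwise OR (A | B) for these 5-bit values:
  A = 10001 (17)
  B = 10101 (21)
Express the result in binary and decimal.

Apply | to each column (1 where either bit is 1):
  10001
| 10101
-------
  10101

Answer: 10101 (21)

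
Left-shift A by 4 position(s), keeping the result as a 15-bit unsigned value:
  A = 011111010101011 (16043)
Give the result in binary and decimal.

Shift left by 4: drop the top 4 bit(s), append 4 zero(s) on the right.
  011111010101011  ->  discard [0111], keep [11010101011], append 0000
= 110101010110000

Answer: 110101010110000 (27312)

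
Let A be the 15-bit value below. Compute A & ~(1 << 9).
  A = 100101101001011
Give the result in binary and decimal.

Mask = ~(1 << 9) = 111110111111111
Bit 9 of A is 1, so AND-ing with the mask clears it to 0.
  100101101001011
& 111110111111111
-----------------
  100100101001011

Answer: 100100101001011 (18763)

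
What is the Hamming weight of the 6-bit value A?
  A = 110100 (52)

110100
1-bits at positions (from bit 0 = LSB): 2, 4, 5
Count = 3

Answer: 3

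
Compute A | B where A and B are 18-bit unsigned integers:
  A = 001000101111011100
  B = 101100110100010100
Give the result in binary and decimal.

Apply | to each column (1 where either bit is 1):
  001000101111011100
| 101100110100010100
--------------------
  101100111111011100

Answer: 101100111111011100 (184284)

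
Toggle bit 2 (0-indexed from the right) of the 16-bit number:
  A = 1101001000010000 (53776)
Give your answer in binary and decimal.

Mask = 1 << 2 = 0000000000000100
Bit 2 of A is 0; XOR with the mask flips it to 1.
  1101001000010000
^ 0000000000000100
------------------
  1101001000010100

Answer: 1101001000010100 (53780)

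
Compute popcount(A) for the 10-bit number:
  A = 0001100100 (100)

0001100100
1-bits at positions (from bit 0 = LSB): 2, 5, 6
Count = 3

Answer: 3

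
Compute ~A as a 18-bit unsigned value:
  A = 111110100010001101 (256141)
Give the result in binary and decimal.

Flip each bit (0->1, 1->0):
  111110100010001101
  000001011101110010

Answer: 000001011101110010 (6002)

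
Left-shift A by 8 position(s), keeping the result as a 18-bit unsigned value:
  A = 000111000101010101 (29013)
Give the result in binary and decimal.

Shift left by 8: drop the top 8 bit(s), append 8 zero(s) on the right.
  000111000101010101  ->  discard [00011100], keep [0101010101], append 00000000
= 010101010100000000

Answer: 010101010100000000 (87296)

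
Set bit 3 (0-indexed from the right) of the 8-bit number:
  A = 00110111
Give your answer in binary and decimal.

Mask = 1 << 3 = 00001000
Bit 3 of A is 0, so OR-ing with the mask flips it to 1.
  00110111
| 00001000
----------
  00111111

Answer: 00111111 (63)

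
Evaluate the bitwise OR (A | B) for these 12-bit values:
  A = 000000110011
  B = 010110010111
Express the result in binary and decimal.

Apply | to each column (1 where either bit is 1):
  000000110011
| 010110010111
--------------
  010110110111

Answer: 010110110111 (1463)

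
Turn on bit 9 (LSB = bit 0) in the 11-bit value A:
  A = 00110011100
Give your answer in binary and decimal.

Mask = 1 << 9 = 01000000000
Bit 9 of A is 0, so OR-ing with the mask flips it to 1.
  00110011100
| 01000000000
-------------
  01110011100

Answer: 01110011100 (924)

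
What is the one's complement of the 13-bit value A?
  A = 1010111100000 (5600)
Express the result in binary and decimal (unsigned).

Flip each bit (0->1, 1->0):
  1010111100000
  0101000011111

Answer: 0101000011111 (2591)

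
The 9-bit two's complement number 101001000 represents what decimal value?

MSB is 1, so the value is negative. Find the magnitude:
1. Invert bits:  010110111
2. Add 1:        010111000  = 184
3. Apply sign:   -184

Answer: -184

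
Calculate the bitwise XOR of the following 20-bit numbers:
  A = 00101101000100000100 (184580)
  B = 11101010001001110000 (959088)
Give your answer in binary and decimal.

Apply ^ to each column (1 where bits differ):
  00101101000100000100
^ 11101010001001110000
----------------------
  11000111001101110100

Answer: 11000111001101110100 (815988)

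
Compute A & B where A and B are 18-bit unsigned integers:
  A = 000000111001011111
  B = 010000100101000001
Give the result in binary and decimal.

Apply & to each column (1 only where both bits are 1):
  000000111001011111
& 010000100101000001
--------------------
  000000100001000001

Answer: 000000100001000001 (2113)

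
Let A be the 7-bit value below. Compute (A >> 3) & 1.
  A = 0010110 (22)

Bit 3 is the 4th from the right.
  0010110
     ^
That bit is 0.

Answer: 0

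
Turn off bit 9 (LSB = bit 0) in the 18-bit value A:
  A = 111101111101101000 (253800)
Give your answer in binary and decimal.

Mask = ~(1 << 9) = 111111110111111111
Bit 9 of A is 1, so AND-ing with the mask clears it to 0.
  111101111101101000
& 111111110111111111
--------------------
  111101110101101000

Answer: 111101110101101000 (253288)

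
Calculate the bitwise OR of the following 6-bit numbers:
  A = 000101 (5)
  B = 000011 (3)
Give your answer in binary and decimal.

Apply | to each column (1 where either bit is 1):
  000101
| 000011
--------
  000111

Answer: 000111 (7)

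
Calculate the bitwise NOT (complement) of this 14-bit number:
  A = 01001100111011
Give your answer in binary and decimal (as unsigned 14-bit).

Flip each bit (0->1, 1->0):
  01001100111011
  10110011000100

Answer: 10110011000100 (11460)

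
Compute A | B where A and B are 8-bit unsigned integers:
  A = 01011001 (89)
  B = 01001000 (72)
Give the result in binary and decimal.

Apply | to each column (1 where either bit is 1):
  01011001
| 01001000
----------
  01011001

Answer: 01011001 (89)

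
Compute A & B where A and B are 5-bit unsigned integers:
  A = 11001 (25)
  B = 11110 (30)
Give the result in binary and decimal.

Apply & to each column (1 only where both bits are 1):
  11001
& 11110
-------
  11000

Answer: 11000 (24)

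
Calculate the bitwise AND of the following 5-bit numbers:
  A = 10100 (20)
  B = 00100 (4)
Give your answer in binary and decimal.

Apply & to each column (1 only where both bits are 1):
  10100
& 00100
-------
  00100

Answer: 00100 (4)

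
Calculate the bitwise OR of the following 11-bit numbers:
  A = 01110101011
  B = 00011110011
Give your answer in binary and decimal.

Apply | to each column (1 where either bit is 1):
  01110101011
| 00011110011
-------------
  01111111011

Answer: 01111111011 (1019)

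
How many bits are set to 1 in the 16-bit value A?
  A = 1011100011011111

1011100011011111
1-bits at positions (from bit 0 = LSB): 0, 1, 2, 3, 4, 6, 7, 11, 12, 13, 15
Count = 11

Answer: 11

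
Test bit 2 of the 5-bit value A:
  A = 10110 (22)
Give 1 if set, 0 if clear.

Bit 2 is the 3rd from the right.
  10110
    ^
That bit is 1.

Answer: 1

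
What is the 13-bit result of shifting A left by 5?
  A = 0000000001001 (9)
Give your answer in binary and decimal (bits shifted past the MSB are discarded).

Shift left by 5: drop the top 5 bit(s), append 5 zero(s) on the right.
  0000000001001  ->  discard [00000], keep [00001001], append 00000
= 0000100100000

Answer: 0000100100000 (288)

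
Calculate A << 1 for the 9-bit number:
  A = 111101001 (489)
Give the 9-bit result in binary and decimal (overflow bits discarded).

Shift left by 1: drop the top 1 bit(s), append 1 zero(s) on the right.
  111101001  ->  discard [1], keep [11101001], append 0
= 111010010

Answer: 111010010 (466)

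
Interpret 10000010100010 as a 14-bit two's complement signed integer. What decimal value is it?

MSB is 1, so the value is negative. Find the magnitude:
1. Invert bits:  01111101011101
2. Add 1:        01111101011110  = 8030
3. Apply sign:   -8030

Answer: -8030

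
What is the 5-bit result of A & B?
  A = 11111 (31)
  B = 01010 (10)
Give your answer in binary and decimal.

Apply & to each column (1 only where both bits are 1):
  11111
& 01010
-------
  01010

Answer: 01010 (10)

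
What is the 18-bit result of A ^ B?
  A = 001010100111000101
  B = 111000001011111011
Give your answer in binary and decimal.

Apply ^ to each column (1 where bits differ):
  001010100111000101
^ 111000001011111011
--------------------
  110010101100111110

Answer: 110010101100111110 (207678)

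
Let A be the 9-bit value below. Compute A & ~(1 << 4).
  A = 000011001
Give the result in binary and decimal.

Mask = ~(1 << 4) = 111101111
Bit 4 of A is 1, so AND-ing with the mask clears it to 0.
  000011001
& 111101111
-----------
  000001001

Answer: 000001001 (9)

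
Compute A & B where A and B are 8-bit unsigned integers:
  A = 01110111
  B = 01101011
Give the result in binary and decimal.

Apply & to each column (1 only where both bits are 1):
  01110111
& 01101011
----------
  01100011

Answer: 01100011 (99)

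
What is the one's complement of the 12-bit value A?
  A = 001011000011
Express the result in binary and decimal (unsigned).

Flip each bit (0->1, 1->0):
  001011000011
  110100111100

Answer: 110100111100 (3388)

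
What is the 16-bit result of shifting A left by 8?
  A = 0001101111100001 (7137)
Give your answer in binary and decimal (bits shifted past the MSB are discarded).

Shift left by 8: drop the top 8 bit(s), append 8 zero(s) on the right.
  0001101111100001  ->  discard [00011011], keep [11100001], append 00000000
= 1110000100000000

Answer: 1110000100000000 (57600)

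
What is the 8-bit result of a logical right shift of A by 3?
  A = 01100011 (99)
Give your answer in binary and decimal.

Logical shift right by 3: drop the bottom 3 bit(s), prepend 3 zero(s) on the left.
  01100011  ->  keep [01100], discard [011], prepend 000
= 00001100

Answer: 00001100 (12)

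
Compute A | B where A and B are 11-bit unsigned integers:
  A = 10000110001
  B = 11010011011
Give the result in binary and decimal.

Apply | to each column (1 where either bit is 1):
  10000110001
| 11010011011
-------------
  11010111011

Answer: 11010111011 (1723)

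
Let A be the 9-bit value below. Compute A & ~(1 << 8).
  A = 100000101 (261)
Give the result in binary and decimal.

Mask = ~(1 << 8) = 011111111
Bit 8 of A is 1, so AND-ing with the mask clears it to 0.
  100000101
& 011111111
-----------
  000000101

Answer: 000000101 (5)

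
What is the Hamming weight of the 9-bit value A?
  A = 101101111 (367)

101101111
1-bits at positions (from bit 0 = LSB): 0, 1, 2, 3, 5, 6, 8
Count = 7

Answer: 7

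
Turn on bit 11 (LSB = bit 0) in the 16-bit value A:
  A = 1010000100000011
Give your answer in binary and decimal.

Mask = 1 << 11 = 0000100000000000
Bit 11 of A is 0, so OR-ing with the mask flips it to 1.
  1010000100000011
| 0000100000000000
------------------
  1010100100000011

Answer: 1010100100000011 (43267)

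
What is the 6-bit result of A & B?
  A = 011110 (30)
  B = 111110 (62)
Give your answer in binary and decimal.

Apply & to each column (1 only where both bits are 1):
  011110
& 111110
--------
  011110

Answer: 011110 (30)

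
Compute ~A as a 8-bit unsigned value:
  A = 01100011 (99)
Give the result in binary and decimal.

Flip each bit (0->1, 1->0):
  01100011
  10011100

Answer: 10011100 (156)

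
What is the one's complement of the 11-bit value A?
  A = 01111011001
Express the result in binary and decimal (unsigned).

Flip each bit (0->1, 1->0):
  01111011001
  10000100110

Answer: 10000100110 (1062)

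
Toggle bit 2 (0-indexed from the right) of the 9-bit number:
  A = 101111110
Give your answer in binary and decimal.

Mask = 1 << 2 = 000000100
Bit 2 of A is 1; XOR with the mask flips it to 0.
  101111110
^ 000000100
-----------
  101111010

Answer: 101111010 (378)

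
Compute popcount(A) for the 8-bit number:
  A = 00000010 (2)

00000010
1-bits at positions (from bit 0 = LSB): 1
Count = 1

Answer: 1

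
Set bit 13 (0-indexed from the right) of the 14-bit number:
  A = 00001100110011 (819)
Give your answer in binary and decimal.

Mask = 1 << 13 = 10000000000000
Bit 13 of A is 0, so OR-ing with the mask flips it to 1.
  00001100110011
| 10000000000000
----------------
  10001100110011

Answer: 10001100110011 (9011)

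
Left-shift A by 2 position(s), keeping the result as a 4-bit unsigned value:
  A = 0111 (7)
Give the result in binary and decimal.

Shift left by 2: drop the top 2 bit(s), append 2 zero(s) on the right.
  0111  ->  discard [01], keep [11], append 00
= 1100

Answer: 1100 (12)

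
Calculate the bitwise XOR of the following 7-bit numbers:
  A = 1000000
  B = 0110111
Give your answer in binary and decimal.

Apply ^ to each column (1 where bits differ):
  1000000
^ 0110111
---------
  1110111

Answer: 1110111 (119)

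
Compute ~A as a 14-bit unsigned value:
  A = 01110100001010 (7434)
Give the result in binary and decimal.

Flip each bit (0->1, 1->0):
  01110100001010
  10001011110101

Answer: 10001011110101 (8949)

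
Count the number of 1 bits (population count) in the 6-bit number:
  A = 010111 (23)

010111
1-bits at positions (from bit 0 = LSB): 0, 1, 2, 4
Count = 4

Answer: 4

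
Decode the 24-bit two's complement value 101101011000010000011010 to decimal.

MSB is 1, so the value is negative. Find the magnitude:
1. Invert bits:  010010100111101111100101
2. Add 1:        010010100111101111100110  = 4881382
3. Apply sign:   -4881382

Answer: -4881382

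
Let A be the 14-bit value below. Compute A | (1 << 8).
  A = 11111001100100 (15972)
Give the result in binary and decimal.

Mask = 1 << 8 = 00000100000000
Bit 8 of A is 0, so OR-ing with the mask flips it to 1.
  11111001100100
| 00000100000000
----------------
  11111101100100

Answer: 11111101100100 (16228)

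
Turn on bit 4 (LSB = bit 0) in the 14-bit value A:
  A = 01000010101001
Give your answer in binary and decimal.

Mask = 1 << 4 = 00000000010000
Bit 4 of A is 0, so OR-ing with the mask flips it to 1.
  01000010101001
| 00000000010000
----------------
  01000010111001

Answer: 01000010111001 (4281)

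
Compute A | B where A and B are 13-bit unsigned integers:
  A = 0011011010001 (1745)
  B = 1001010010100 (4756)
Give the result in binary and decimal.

Apply | to each column (1 where either bit is 1):
  0011011010001
| 1001010010100
---------------
  1011011010101

Answer: 1011011010101 (5845)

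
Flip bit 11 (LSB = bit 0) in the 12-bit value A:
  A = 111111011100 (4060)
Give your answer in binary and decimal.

Mask = 1 << 11 = 100000000000
Bit 11 of A is 1; XOR with the mask flips it to 0.
  111111011100
^ 100000000000
--------------
  011111011100

Answer: 011111011100 (2012)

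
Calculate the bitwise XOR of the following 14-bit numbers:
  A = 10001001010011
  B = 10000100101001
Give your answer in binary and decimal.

Apply ^ to each column (1 where bits differ):
  10001001010011
^ 10000100101001
----------------
  00001101111010

Answer: 00001101111010 (890)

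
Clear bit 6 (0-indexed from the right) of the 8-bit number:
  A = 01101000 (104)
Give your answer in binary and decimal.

Mask = ~(1 << 6) = 10111111
Bit 6 of A is 1, so AND-ing with the mask clears it to 0.
  01101000
& 10111111
----------
  00101000

Answer: 00101000 (40)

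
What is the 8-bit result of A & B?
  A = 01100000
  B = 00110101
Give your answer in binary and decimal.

Apply & to each column (1 only where both bits are 1):
  01100000
& 00110101
----------
  00100000

Answer: 00100000 (32)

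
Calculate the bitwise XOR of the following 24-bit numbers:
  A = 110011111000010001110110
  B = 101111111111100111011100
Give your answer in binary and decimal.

Apply ^ to each column (1 where bits differ):
  110011111000010001110110
^ 101111111111100111011100
--------------------------
  011100000111110110101010

Answer: 011100000111110110101010 (7372202)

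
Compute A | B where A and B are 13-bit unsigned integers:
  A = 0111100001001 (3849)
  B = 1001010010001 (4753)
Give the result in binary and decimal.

Apply | to each column (1 where either bit is 1):
  0111100001001
| 1001010010001
---------------
  1111110011001

Answer: 1111110011001 (8089)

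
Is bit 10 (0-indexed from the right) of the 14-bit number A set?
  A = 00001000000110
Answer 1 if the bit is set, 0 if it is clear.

Bit 10 is the 11th from the right.
  00001000000110
     ^
That bit is 0.

Answer: 0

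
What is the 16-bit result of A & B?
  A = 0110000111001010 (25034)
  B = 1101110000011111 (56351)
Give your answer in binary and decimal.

Apply & to each column (1 only where both bits are 1):
  0110000111001010
& 1101110000011111
------------------
  0100000000001010

Answer: 0100000000001010 (16394)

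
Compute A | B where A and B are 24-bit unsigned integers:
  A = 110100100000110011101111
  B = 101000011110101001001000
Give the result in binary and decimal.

Apply | to each column (1 where either bit is 1):
  110100100000110011101111
| 101000011110101001001000
--------------------------
  111100111110111011101111

Answer: 111100111110111011101111 (15986415)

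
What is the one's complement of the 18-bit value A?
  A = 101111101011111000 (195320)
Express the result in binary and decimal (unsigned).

Flip each bit (0->1, 1->0):
  101111101011111000
  010000010100000111

Answer: 010000010100000111 (66823)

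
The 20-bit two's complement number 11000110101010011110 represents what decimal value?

MSB is 1, so the value is negative. Find the magnitude:
1. Invert bits:  00111001010101100001
2. Add 1:        00111001010101100010  = 234850
3. Apply sign:   -234850

Answer: -234850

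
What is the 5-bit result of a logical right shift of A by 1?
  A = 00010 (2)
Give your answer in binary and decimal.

Logical shift right by 1: drop the bottom 1 bit(s), prepend 1 zero(s) on the left.
  00010  ->  keep [0001], discard [0], prepend 0
= 00001

Answer: 00001 (1)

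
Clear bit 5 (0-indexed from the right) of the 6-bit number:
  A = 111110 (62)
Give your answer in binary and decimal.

Mask = ~(1 << 5) = 011111
Bit 5 of A is 1, so AND-ing with the mask clears it to 0.
  111110
& 011111
--------
  011110

Answer: 011110 (30)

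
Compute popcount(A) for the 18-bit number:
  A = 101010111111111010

101010111111111010
1-bits at positions (from bit 0 = LSB): 1, 3, 4, 5, 6, 7, 8, 9, 10, 11, 13, 15, 17
Count = 13

Answer: 13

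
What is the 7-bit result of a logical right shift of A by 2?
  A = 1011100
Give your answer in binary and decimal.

Logical shift right by 2: drop the bottom 2 bit(s), prepend 2 zero(s) on the left.
  1011100  ->  keep [10111], discard [00], prepend 00
= 0010111

Answer: 0010111 (23)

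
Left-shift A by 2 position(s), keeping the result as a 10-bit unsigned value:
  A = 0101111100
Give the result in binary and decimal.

Shift left by 2: drop the top 2 bit(s), append 2 zero(s) on the right.
  0101111100  ->  discard [01], keep [01111100], append 00
= 0111110000

Answer: 0111110000 (496)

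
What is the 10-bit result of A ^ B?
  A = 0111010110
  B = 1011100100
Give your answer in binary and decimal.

Apply ^ to each column (1 where bits differ):
  0111010110
^ 1011100100
------------
  1100110010

Answer: 1100110010 (818)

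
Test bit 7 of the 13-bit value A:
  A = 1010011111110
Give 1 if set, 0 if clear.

Bit 7 is the 8th from the right.
  1010011111110
       ^
That bit is 1.

Answer: 1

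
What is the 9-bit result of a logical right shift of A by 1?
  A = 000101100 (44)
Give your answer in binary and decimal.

Logical shift right by 1: drop the bottom 1 bit(s), prepend 1 zero(s) on the left.
  000101100  ->  keep [00010110], discard [0], prepend 0
= 000010110

Answer: 000010110 (22)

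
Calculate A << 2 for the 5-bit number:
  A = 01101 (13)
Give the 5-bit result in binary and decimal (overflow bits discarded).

Shift left by 2: drop the top 2 bit(s), append 2 zero(s) on the right.
  01101  ->  discard [01], keep [101], append 00
= 10100

Answer: 10100 (20)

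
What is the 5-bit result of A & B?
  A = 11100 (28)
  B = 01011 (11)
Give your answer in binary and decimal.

Apply & to each column (1 only where both bits are 1):
  11100
& 01011
-------
  01000

Answer: 01000 (8)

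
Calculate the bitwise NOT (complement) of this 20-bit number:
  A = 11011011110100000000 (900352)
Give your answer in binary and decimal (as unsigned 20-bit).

Flip each bit (0->1, 1->0):
  11011011110100000000
  00100100001011111111

Answer: 00100100001011111111 (148223)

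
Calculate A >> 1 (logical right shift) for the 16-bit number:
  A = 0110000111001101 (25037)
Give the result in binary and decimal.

Logical shift right by 1: drop the bottom 1 bit(s), prepend 1 zero(s) on the left.
  0110000111001101  ->  keep [011000011100110], discard [1], prepend 0
= 0011000011100110

Answer: 0011000011100110 (12518)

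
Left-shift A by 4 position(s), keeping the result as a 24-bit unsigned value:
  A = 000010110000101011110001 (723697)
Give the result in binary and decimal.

Shift left by 4: drop the top 4 bit(s), append 4 zero(s) on the right.
  000010110000101011110001  ->  discard [0000], keep [10110000101011110001], append 0000
= 101100001010111100010000

Answer: 101100001010111100010000 (11579152)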